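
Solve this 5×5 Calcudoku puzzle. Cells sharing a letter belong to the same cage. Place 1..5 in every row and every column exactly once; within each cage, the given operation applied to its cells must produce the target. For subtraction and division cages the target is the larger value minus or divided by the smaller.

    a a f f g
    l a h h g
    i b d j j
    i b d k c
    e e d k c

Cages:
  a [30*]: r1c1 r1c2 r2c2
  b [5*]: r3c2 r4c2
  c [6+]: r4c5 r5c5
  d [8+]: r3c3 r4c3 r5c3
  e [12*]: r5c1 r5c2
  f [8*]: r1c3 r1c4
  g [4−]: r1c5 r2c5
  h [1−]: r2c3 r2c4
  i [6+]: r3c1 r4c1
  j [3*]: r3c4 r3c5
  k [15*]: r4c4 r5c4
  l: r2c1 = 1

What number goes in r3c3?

2

Cage l is a single given cell, which forces r2c1 = 1.
1 is placed in row 2, so r2c5 = 5.
Column 5 already has 5, leaving r1c5 = 1.
Column 5 already has 1, which forces r3c5 = 3.
Row 3 now contains 3, so r3c4 = 1.
Row 3 already has 1, so r3c2 = 5.
Cage b's pair has product 5, which forces r4c2 = 1.
Cage a needs product 30, so r1c1 = 5.
Cage d needs sum 8; hence r5c3 = 1.
Row 1 needs a 3, and only r1c2 is open for it.
Column 2 now contains 3, so r2c2 = 2.
Cage e needs two cells with product 12, so r5c1 = 3.
Column 2 now contains 3, which forces r5c2 = 4.
Row 5 already has 3; hence r5c4 = 5.
Row 5 already has 4, so r5c5 = 2.
Column 4 now contains 5, leaving r4c4 = 3.
Column 5 already has 2, leaving r4c5 = 4.
Cage h needs two cells with difference 1; hence r2c3 = 3.
3 is placed in column 4; hence r2c4 = 4.
Cage i needs two cells with sum 6, which forces r3c1 = 4.
Cage d has sum 8, which forces r3c3 = 2.
Row 4 already has 4, so r4c1 = 2.
3 is placed in row 4; hence r4c3 = 5.
2 is placed in column 3; hence r1c3 = 4.
4 is placed in column 4, leaving r1c4 = 2.
Completed grid: 5 3 4 2 1 / 1 2 3 4 5 / 4 5 2 1 3 / 2 1 5 3 4 / 3 4 1 5 2.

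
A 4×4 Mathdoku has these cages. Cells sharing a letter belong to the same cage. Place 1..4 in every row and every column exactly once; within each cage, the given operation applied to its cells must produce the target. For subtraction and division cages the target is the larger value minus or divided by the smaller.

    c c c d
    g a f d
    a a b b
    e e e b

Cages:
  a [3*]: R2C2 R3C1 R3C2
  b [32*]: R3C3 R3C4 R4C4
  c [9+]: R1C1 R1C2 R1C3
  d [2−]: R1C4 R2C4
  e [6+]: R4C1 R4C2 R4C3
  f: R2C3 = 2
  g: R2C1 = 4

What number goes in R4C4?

G is a freebie, so R2C1 = 4.
Cage a has product 3, leaving R2C2 = 1.
Cage f is a single given cell; hence R2C3 = 2.
Row 2 already has 2, leaving R2C4 = 3.
Cage a has product 3, so R3C1 = 1.
Cage a has product 3, leaving R3C2 = 3.
Cage b has product 32, so R3C3 = 4.
The 3 cells of cage b must have product 32, leaving R3C4 = 2.
3 is placed in column 2, so R4C2 = 2.
Cage b needs product 32; hence R4C4 = 4.
The 3 cells of cage c must have sum 9, which forces R1C1 = 2.
Column 2 already has 2, so R1C2 = 4.
4 is placed in column 3, which forces R1C3 = 3.
Column 4 now contains 4, so R1C4 = 1.
Row 4 now contains 2, so R4C1 = 3.
Cage e needs sum 6, which forces R4C3 = 1.
The full grid is 2 4 3 1 / 4 1 2 3 / 1 3 4 2 / 3 2 1 4.

4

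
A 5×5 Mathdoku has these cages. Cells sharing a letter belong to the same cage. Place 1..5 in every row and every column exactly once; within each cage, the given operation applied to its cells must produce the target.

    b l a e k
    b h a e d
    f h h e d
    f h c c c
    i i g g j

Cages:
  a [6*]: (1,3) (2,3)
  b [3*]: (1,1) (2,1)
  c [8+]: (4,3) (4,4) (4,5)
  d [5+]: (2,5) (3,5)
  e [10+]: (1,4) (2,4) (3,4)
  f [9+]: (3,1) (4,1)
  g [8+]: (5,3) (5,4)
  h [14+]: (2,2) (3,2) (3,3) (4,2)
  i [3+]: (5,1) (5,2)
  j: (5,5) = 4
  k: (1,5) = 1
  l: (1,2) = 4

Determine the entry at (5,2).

L is a freebie, leaving (1,2) = 4.
K is a freebie; hence (1,5) = 1.
J is a freebie, so (5,5) = 4.
Row 1 now contains 1, leaving (1,1) = 3.
Row 1 already has 3, so (1,3) = 2.
Row 1 now contains 2, so (1,4) = 5.
The two cells of cage b must have product 3, which forces (2,1) = 1.
Column 3 already has 2; hence (2,3) = 3.
Row 2 already has 3, leaving (2,5) = 2.
Column 5 already has 2, leaving (3,5) = 3.
3 is placed in column 5, which forces (4,5) = 5.
1 is placed in column 1, leaving (5,1) = 2.
2 is placed in row 5; hence (5,2) = 1.
Column 3 already has 3, leaving (5,3) = 5.
Column 4 now contains 5; hence (5,4) = 3.
Row 2 now contains 2, so (2,2) = 5.
Row 2 now contains 2, which forces (2,4) = 4.
The two cells of cage f must have sum 9, which forces (3,1) = 5.
Cage h needs sum 14, leaving (3,2) = 2.
5 is placed in column 3, which forces (3,3) = 4.
The 3 cells of cage e must have sum 10; hence (3,4) = 1.
Row 4 already has 5; hence (4,1) = 4.
Cage h needs sum 14, so (4,2) = 3.
The 3 cells of cage c must have sum 8; hence (4,3) = 1.
Cage c has sum 8, leaving (4,4) = 2.
Filled in: 3 4 2 5 1 / 1 5 3 4 2 / 5 2 4 1 3 / 4 3 1 2 5 / 2 1 5 3 4.

1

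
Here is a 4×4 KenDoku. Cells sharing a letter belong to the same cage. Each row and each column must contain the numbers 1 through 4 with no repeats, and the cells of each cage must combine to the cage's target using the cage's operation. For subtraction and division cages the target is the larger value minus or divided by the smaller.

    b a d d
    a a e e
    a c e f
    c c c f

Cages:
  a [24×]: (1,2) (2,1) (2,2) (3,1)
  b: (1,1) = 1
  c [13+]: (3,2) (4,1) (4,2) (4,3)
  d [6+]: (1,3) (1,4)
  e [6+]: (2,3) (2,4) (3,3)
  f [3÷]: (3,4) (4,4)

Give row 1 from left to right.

1 3 2 4

Cage b is a single given cell, which forces (1,1) = 1.
Cage c has sum 13, so (3,2) = 4.
The 4 cells of cage a must have product 24; hence (2,1) = 4.
Cage a has product 24, which forces (2,2) = 1.
Cage e needs sum 6; hence (3,3) = 1.
Row 3 now contains 1, leaving (3,4) = 3.
Cage c has sum 13; hence (4,3) = 4.
3 is placed in column 4; hence (4,4) = 1.
Cage a needs product 24, leaving (1,2) = 3.
4 is placed in column 3; hence (1,3) = 2.
The two cells of cage d must have sum 6; hence (1,4) = 4.
Cage e has sum 6, so (2,3) = 3.
3 is placed in column 4, leaving (2,4) = 2.
Row 3 already has 3, leaving (3,1) = 2.
2 is placed in column 1, so (4,1) = 3.
Column 2 already has 3, leaving (4,2) = 2.
Completed grid: 1 3 2 4 / 4 1 3 2 / 2 4 1 3 / 3 2 4 1.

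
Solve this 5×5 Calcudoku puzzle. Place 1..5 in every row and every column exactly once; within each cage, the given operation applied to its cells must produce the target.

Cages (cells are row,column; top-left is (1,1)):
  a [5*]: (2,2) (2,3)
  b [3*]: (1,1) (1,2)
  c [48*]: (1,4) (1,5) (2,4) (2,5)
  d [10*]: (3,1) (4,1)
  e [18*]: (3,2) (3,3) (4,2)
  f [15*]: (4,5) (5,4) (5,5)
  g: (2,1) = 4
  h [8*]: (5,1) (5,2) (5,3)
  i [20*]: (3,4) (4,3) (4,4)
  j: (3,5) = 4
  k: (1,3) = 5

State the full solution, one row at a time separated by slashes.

K is a freebie, so (1,3) = 5.
G is a freebie, which forces (2,1) = 4.
Column 3 now contains 5, leaving (2,3) = 1.
The 3 cells of cage e must have product 18; hence (3,2) = 2.
Cage e needs product 18, so (3,3) = 3.
Cage j is given, so (3,5) = 4.
Cage e needs product 18, so (4,2) = 3.
Cage b needs two cells with product 3; hence (1,1) = 3.
Column 2 now contains 3, leaving (1,2) = 1.
Cage c needs product 48, leaving (1,4) = 4.
Cage c has product 48; hence (1,5) = 2.
Row 2 now contains 1, which forces (2,2) = 5.
Cage c needs product 48, which forces (2,4) = 2.
Cage c needs product 48, leaving (2,5) = 3.
2 is placed in row 3; hence (3,1) = 5.
Row 3 now contains 5, which forces (3,4) = 1.
The two cells of cage d must have product 10, so (4,1) = 2.
Cage i has product 20, leaving (4,3) = 4.
Column 4 now contains 1, so (4,4) = 5.
5 is placed in row 4, which forces (4,5) = 1.
Column 1 now contains 2, leaving (5,1) = 1.
Column 2 already has 1, so (5,2) = 4.
Column 3 already has 4, leaving (5,3) = 2.
5 is placed in column 4, leaving (5,4) = 3.
Column 5 already has 1; hence (5,5) = 5.

3 1 5 4 2 / 4 5 1 2 3 / 5 2 3 1 4 / 2 3 4 5 1 / 1 4 2 3 5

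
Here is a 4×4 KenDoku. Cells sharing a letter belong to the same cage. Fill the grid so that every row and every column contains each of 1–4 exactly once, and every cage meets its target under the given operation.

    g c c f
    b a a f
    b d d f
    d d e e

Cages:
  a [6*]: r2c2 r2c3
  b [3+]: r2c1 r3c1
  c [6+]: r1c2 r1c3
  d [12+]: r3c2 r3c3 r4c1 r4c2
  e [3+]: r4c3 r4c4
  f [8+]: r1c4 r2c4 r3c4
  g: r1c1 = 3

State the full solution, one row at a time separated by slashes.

3 4 2 1 / 1 2 3 4 / 2 1 4 3 / 4 3 1 2

Cage g is given, which forces r1c1 = 3.
In row 1, 1 can only go at r1c4, so r1c4 = 1.
The two cells of cage e must have sum 3, leaving r4c3 = 1.
Column 4 now contains 1, leaving r4c4 = 2.
2 is placed in row 4; hence r4c1 = 4.
Cage d needs sum 12, so r4c2 = 3.
Column 2 already has 3, leaving r2c2 = 2.
The two cells of cage a must have product 6, so r2c3 = 3.
Row 2 now contains 3; hence r2c4 = 4.
2 is placed in column 2, leaving r3c2 = 1.
3 is placed in column 3, which forces r3c3 = 4.
4 is placed in column 4, leaving r3c4 = 3.
2 is placed in column 2, so r1c2 = 4.
Column 3 now contains 4, so r1c3 = 2.
Row 2 already has 2, which forces r2c1 = 1.
Row 3 now contains 1, leaving r3c1 = 2.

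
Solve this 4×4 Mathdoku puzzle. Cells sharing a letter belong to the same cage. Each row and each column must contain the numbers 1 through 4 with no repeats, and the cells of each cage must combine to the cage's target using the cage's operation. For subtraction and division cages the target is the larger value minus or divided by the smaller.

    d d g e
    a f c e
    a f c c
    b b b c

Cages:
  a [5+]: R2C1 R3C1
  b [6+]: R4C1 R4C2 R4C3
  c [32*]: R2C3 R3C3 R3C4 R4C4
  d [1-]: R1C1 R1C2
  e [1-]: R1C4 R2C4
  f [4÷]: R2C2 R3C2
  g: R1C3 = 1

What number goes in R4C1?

1

G is a freebie, which forces R1C3 = 1.
Row 3 needs a 3, and only R3C1 is open for it.
The two cells of cage d must have difference 1, so R1C2 = 3.
Cage a needs two cells with sum 5; hence R2C1 = 2.
2 is placed in row 2, which forces R2C3 = 4.
Column 3 already has 4, which forces R3C3 = 2.
Column 1 already has 2, so R4C1 = 1.
Row 4 now contains 1, which forces R4C2 = 2.
2 is placed in column 3, leaving R4C3 = 3.
Row 4 now contains 1; hence R4C4 = 4.
Column 1 already has 2; hence R1C1 = 4.
4 is placed in column 4, which forces R1C4 = 2.
Row 2 already has 4, so R2C2 = 1.
Row 2 already has 1, leaving R2C4 = 3.
Cage f's pair has quotient 4, which forces R3C2 = 4.
4 is placed in column 4; hence R3C4 = 1.
Completed grid: 4 3 1 2 / 2 1 4 3 / 3 4 2 1 / 1 2 3 4.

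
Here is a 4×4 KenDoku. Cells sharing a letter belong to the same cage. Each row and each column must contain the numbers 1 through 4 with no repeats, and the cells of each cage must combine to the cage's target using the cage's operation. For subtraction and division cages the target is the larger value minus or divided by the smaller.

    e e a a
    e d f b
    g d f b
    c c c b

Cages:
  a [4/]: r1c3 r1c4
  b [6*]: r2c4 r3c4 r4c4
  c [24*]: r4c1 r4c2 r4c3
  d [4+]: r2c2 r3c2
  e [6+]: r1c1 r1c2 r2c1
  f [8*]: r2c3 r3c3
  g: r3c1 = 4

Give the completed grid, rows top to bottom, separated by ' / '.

3 2 1 4 / 1 3 4 2 / 4 1 2 3 / 2 4 3 1

G is a freebie; hence r3c1 = 4.
Row 3 already has 4, leaving r3c3 = 2.
2 is placed in column 3; hence r2c3 = 4.
Column 3 now contains 4, leaving r4c3 = 3.
Column 3 now contains 4, which forces r1c3 = 1.
Cage a needs two cells with quotient 4; hence r1c4 = 4.
3 is placed in row 4; hence r4c1 = 2.
Cage c has product 24; hence r4c2 = 4.
Row 4 already has 2, so r4c4 = 1.
2 is placed in column 1; hence r1c1 = 3.
Cage e has sum 6, so r1c2 = 2.
Cage e needs sum 6, so r2c1 = 1.
1 is placed in row 2, leaving r2c2 = 3.
The 3 cells of cage b must have product 6, so r2c4 = 2.
3 is placed in column 2, so r3c2 = 1.
Column 4 already has 1, leaving r3c4 = 3.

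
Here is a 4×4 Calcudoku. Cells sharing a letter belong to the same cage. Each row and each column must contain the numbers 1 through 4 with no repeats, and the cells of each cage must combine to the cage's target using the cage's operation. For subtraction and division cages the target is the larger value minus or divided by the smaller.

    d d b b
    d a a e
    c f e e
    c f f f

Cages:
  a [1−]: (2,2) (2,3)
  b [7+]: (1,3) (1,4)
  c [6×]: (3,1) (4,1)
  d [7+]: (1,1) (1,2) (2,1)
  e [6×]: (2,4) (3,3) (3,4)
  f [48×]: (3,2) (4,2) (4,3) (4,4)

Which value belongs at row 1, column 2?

2

Row 3 needs a 4, and only (3,2) is open for it.
In row 4, 2 can only go at (4,1), so (4,1) = 2.
Column 1 already has 2, leaving (3,1) = 3.
The 3 cells of cage d must have sum 7, leaving (1,2) = 2.
The 3 cells of cage e must have product 6; hence (2,4) = 3.
The two cells of cage b must have sum 7, leaving (1,3) = 3.
Column 4 now contains 3, which forces (1,4) = 4.
3 is placed in row 2, leaving (2,2) = 1.
Cage a's pair has difference 1, which forces (2,3) = 2.
Column 3 now contains 2, so (3,3) = 1.
Row 3 now contains 1, which forces (3,4) = 2.
Column 2 now contains 1, so (4,2) = 3.
1 is placed in column 3, so (4,3) = 4.
4 is placed in column 4, leaving (4,4) = 1.
4 is placed in row 1, so (1,1) = 1.
Row 2 now contains 1; hence (2,1) = 4.
The full grid is 1 2 3 4 / 4 1 2 3 / 3 4 1 2 / 2 3 4 1.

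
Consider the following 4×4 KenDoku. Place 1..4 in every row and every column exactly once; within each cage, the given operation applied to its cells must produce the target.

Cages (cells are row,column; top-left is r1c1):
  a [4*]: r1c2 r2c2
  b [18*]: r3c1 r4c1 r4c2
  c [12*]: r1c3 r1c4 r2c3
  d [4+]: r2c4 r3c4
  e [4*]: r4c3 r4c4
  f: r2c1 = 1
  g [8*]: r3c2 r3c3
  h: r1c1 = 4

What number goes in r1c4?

Cage h is a single given cell; hence r1c1 = 4.
Row 1 already has 4, so r1c2 = 1.
Row 1 already has 1; hence r1c3 = 3.
Row 1 now contains 3, which forces r1c4 = 2.
Cage f is given; hence r2c1 = 1.
Column 2 now contains 1; hence r2c2 = 4.
Row 2 now contains 4, so r2c3 = 2.
1 is placed in row 2, leaving r2c4 = 3.
Cage b needs product 18; hence r3c1 = 3.
Column 2 now contains 4; hence r3c2 = 2.
Column 3 already has 2, so r3c3 = 4.
3 is placed in column 4, leaving r3c4 = 1.
The 3 cells of cage b must have product 18, so r4c1 = 2.
Cage b has product 18, leaving r4c2 = 3.
Column 3 already has 4, so r4c3 = 1.
1 is placed in column 4, leaving r4c4 = 4.
Filled in: 4 1 3 2 / 1 4 2 3 / 3 2 4 1 / 2 3 1 4.

2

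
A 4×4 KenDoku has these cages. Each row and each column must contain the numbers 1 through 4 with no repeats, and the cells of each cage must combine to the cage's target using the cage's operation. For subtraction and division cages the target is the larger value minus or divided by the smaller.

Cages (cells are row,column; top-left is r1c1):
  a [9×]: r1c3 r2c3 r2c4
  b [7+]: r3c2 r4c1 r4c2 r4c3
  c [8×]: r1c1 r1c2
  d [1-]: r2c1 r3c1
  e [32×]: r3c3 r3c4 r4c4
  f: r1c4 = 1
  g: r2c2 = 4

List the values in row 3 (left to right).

The 3 cells of cage a must have product 9, which forces r1c3 = 3.
Cage f is a single given cell, leaving r1c4 = 1.
Cage g is a single given cell, which forces r2c2 = 4.
Cage a needs product 9, so r2c3 = 1.
Cage a has product 9, leaving r2c4 = 3.
Cage b needs sum 7, which forces r3c2 = 1.
Cage e needs product 32, which forces r3c3 = 4.
The 3 cells of cage e must have product 32, leaving r3c4 = 2.
Column 3 now contains 1; hence r4c3 = 2.
Cage e has product 32, which forces r4c4 = 4.
Cage c's pair has product 8, which forces r1c1 = 4.
Column 2 now contains 4; hence r1c2 = 2.
Row 2 now contains 3, which forces r2c1 = 2.
2 is placed in row 3, leaving r3c1 = 3.
Cage b has sum 7, leaving r4c1 = 1.
2 is placed in row 4, so r4c2 = 3.
Filled in: 4 2 3 1 / 2 4 1 3 / 3 1 4 2 / 1 3 2 4.

3 1 4 2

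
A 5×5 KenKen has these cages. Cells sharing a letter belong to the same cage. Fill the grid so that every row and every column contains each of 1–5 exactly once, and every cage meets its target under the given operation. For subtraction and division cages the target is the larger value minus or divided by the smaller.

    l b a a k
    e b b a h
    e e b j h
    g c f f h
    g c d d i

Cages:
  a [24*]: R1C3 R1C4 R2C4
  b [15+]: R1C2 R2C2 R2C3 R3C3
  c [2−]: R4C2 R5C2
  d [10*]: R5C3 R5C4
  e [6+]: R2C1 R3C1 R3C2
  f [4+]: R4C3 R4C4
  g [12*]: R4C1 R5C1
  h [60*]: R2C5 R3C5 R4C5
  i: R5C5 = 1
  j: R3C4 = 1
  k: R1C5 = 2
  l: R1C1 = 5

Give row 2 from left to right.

1 5 4 2 3

L is a freebie, so R1C1 = 5.
Cage k is a single given cell; hence R1C5 = 2.
Cage j is given; hence R3C4 = 1.
Column 4 now contains 1, which forces R4C4 = 3.
Cage i is given; hence R5C5 = 1.
Cage a has product 24; hence R1C3 = 3.
3 is placed in column 4, which forces R1C4 = 4.
Cage e has sum 6, so R2C1 = 1.
The 3 cells of cage a must have product 24, which forces R2C4 = 2.
3 is placed in row 4, leaving R4C1 = 4.
3 is placed in row 4, so R4C3 = 1.
Row 4 already has 4; hence R4C5 = 5.
The two cells of cage g must have product 12, so R5C1 = 3.
2 is placed in column 4; hence R5C4 = 5.
4 is placed in row 1, so R1C2 = 1.
The 4 cells of cage b must have sum 15; hence R2C2 = 5.
Cage b needs sum 15, so R2C3 = 4.
Row 2 now contains 4; hence R2C5 = 3.
Column 1 already has 3, leaving R3C1 = 2.
Cage e has sum 6, so R3C2 = 3.
Cage b needs sum 15, leaving R3C3 = 5.
Column 5 now contains 3, leaving R3C5 = 4.
5 is placed in row 4, leaving R4C2 = 2.
Cage c's pair has difference 2, so R5C2 = 4.
5 is placed in row 5, which forces R5C3 = 2.
Filled in: 5 1 3 4 2 / 1 5 4 2 3 / 2 3 5 1 4 / 4 2 1 3 5 / 3 4 2 5 1.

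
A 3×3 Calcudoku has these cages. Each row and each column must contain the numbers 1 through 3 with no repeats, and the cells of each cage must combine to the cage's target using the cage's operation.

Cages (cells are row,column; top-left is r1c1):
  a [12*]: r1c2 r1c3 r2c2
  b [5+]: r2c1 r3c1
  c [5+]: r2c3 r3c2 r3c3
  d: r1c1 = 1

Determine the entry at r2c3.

1

Cage d is given, so r1c1 = 1.
The 3 cells of cage a must have product 12, leaving r1c2 = 3.
Cage a has product 12, so r1c3 = 2.
The 3 cells of cage a must have product 12, which forces r2c2 = 2.
Column 3 already has 2, so r2c3 = 1.
Column 2 now contains 2; hence r3c2 = 1.
1 is placed in column 3; hence r3c3 = 3.
Row 2 already has 2, so r2c1 = 3.
Row 3 now contains 3, so r3c1 = 2.
The full grid is 1 3 2 / 3 2 1 / 2 1 3.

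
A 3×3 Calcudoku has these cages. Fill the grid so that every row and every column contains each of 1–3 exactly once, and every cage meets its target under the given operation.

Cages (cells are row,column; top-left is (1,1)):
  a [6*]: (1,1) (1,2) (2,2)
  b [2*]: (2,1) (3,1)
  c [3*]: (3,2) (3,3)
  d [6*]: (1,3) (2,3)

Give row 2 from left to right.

Row 3 needs a 2, and only (3,1) is open for it.
Column 1 now contains 2, so (2,1) = 1.
Column 1 already has 1, which forces (1,1) = 3.
Cage a has product 6; hence (1,2) = 1.
3 is placed in row 1; hence (1,3) = 2.
Cage a needs product 6, leaving (2,2) = 2.
Column 3 already has 2, leaving (2,3) = 3.
Column 2 now contains 1, so (3,2) = 3.
3 is placed in column 3, leaving (3,3) = 1.
Filled in: 3 1 2 / 1 2 3 / 2 3 1.

1 2 3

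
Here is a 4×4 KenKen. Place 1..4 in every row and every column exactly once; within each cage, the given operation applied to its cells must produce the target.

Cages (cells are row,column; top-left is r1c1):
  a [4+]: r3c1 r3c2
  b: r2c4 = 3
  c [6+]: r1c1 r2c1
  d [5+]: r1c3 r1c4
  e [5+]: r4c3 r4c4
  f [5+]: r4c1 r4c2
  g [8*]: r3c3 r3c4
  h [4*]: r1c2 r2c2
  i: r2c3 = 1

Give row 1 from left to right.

Cage i is a single given cell, which forces r2c3 = 1.
B is a freebie, so r2c4 = 3.
Cage h's pair has product 4, so r1c2 = 1.
1 is placed in row 1, so r1c4 = 2.
1 is placed in row 2, which forces r2c2 = 4.
1 is placed in column 2, which forces r3c2 = 3.
Column 4 already has 2, so r3c4 = 4.
Column 2 already has 3, leaving r4c2 = 2.
Column 4 already has 2, which forces r4c4 = 1.
Row 1 already has 2, which forces r1c1 = 4.
The two cells of cage d must have sum 5; hence r1c3 = 3.
4 is placed in row 2; hence r2c1 = 2.
Row 3 now contains 3, leaving r3c1 = 1.
4 is placed in row 3, leaving r3c3 = 2.
The two cells of cage f must have sum 5, leaving r4c1 = 3.
Cage e's pair has sum 5, so r4c3 = 4.
Filled in: 4 1 3 2 / 2 4 1 3 / 1 3 2 4 / 3 2 4 1.

4 1 3 2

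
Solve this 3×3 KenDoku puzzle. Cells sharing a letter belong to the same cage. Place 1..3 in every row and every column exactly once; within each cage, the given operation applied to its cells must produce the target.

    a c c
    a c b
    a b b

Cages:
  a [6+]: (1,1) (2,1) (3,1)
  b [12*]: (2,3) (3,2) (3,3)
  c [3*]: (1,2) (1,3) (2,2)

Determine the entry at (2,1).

3

The 3 cells of cage c must have product 3, so (1,2) = 3.
Cage c has product 3, so (1,3) = 1.
Cage c needs product 3, which forces (2,2) = 1.
Cage b needs product 12, leaving (2,3) = 2.
Cage b needs product 12; hence (3,2) = 2.
Cage b needs product 12; hence (3,3) = 3.
Row 1 now contains 1, which forces (1,1) = 2.
Row 2 already has 2, leaving (2,1) = 3.
Row 3 now contains 3, so (3,1) = 1.
Completed grid: 2 3 1 / 3 1 2 / 1 2 3.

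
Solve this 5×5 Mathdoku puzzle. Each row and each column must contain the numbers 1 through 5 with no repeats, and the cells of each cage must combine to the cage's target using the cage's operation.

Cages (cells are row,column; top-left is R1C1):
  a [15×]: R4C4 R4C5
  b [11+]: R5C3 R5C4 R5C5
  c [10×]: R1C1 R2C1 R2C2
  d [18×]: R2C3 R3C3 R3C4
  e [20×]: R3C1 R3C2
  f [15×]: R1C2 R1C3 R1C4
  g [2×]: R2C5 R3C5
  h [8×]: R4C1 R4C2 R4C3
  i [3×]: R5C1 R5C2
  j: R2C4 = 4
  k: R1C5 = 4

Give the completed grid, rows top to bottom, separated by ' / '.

2 3 5 1 4 / 1 5 3 4 2 / 5 4 2 3 1 / 4 2 1 5 3 / 3 1 4 2 5

Cage k is given; hence R1C5 = 4.
Cage d has product 18, which forces R2C3 = 3.
Cage j is a single given cell; hence R2C4 = 4.
Cage d has product 18; hence R3C3 = 2.
The 3 cells of cage d must have product 18; hence R3C4 = 3.
2 is placed in row 3; hence R3C5 = 1.
3 is placed in column 4, which forces R4C4 = 5.
Row 4 already has 5, leaving R4C5 = 3.
Column 4 already has 5; hence R5C4 = 2.
2 is placed in row 5; hence R5C5 = 5.
Cage f needs product 15, so R1C2 = 3.
Cage f needs product 15, which forces R1C3 = 5.
Column 4 already has 5; hence R1C4 = 1.
Column 5 now contains 1, so R2C5 = 2.
3 is placed in column 2, so R5C2 = 1.
5 is placed in row 5, leaving R5C3 = 4.
Row 1 now contains 1; hence R1C1 = 2.
The 3 cells of cage c must have product 10, which forces R2C1 = 1.
Column 2 already has 1; hence R2C2 = 5.
5 is placed in column 2; hence R3C2 = 4.
Column 1 now contains 2, so R4C1 = 4.
4 is placed in column 2, leaving R4C2 = 2.
Column 3 now contains 4, which forces R4C3 = 1.
Row 5 now contains 1, so R5C1 = 3.
4 is placed in row 3, leaving R3C1 = 5.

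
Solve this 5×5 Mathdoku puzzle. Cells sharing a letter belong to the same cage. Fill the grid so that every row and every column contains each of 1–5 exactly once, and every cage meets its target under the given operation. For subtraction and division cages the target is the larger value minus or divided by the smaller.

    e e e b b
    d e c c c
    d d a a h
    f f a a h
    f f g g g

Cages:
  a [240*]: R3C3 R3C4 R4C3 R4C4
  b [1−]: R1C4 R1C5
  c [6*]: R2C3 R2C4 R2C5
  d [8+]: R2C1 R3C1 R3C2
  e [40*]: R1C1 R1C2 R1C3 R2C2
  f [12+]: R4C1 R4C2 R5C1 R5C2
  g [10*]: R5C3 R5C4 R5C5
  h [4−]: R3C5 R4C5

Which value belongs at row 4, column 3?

4

In column 5, 4 can only go at R1C5, so R1C5 = 4.
Cage e needs product 40; hence R2C2 = 4.
Row 1 needs a 3, and only R1C4 is open for it.
The only place for 5 in row 2 is R2C1.
Row 3 needs a 3, and only R3C3 is open for it.
The 3 cells of cage c must have product 6, so R2C5 = 3.
The 4 cells of cage a must have product 240; hence R3C4 = 4.
Column 3 already has 3, which forces R4C3 = 4.
Cage a has product 240; hence R4C4 = 5.
5 is placed in row 4; hence R4C5 = 1.
1 is placed in column 5, which forces R3C5 = 5.
The 4 cells of cage f must have sum 12; hence R4C1 = 3.
Cage f needs sum 12, so R4C2 = 2.
Column 5 already has 5, so R5C5 = 2.
The 3 cells of cage d must have sum 8; hence R3C1 = 2.
Column 2 now contains 2; hence R3C2 = 1.
Row 5 already has 2, so R5C1 = 4.
The 4 cells of cage f must have sum 12, leaving R5C2 = 3.
The 3 cells of cage g must have product 10, which forces R5C3 = 5.
Row 5 already has 2; hence R5C4 = 1.
Column 1 already has 2; hence R1C1 = 1.
Column 2 now contains 1, leaving R1C2 = 5.
The 4 cells of cage e must have product 40, leaving R1C3 = 2.
Cage c needs product 6, which forces R2C3 = 1.
1 is placed in column 4; hence R2C4 = 2.
Filled in: 1 5 2 3 4 / 5 4 1 2 3 / 2 1 3 4 5 / 3 2 4 5 1 / 4 3 5 1 2.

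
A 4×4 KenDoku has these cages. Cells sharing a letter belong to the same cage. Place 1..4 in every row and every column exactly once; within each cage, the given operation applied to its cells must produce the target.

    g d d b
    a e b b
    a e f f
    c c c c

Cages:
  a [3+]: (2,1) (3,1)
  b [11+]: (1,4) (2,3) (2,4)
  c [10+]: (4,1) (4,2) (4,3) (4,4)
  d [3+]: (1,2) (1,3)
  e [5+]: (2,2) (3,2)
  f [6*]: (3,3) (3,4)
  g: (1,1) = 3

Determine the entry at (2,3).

Cage g is given, leaving (1,1) = 3.
Cage b needs sum 11, so (1,4) = 4.
Cage b needs sum 11; hence (2,3) = 4.
Cage b needs sum 11, leaving (2,4) = 3.
3 is placed in column 4, leaving (3,4) = 2.
2 is placed in column 4, which forces (4,4) = 1.
Cage a's pair has sum 3, so (2,1) = 2.
Row 2 already has 2, leaving (2,2) = 1.
2 is placed in row 3, which forces (3,1) = 1.
2 is placed in row 3, so (3,3) = 3.
Column 1 now contains 2, which forces (4,1) = 4.
Column 3 already has 3; hence (4,3) = 2.
Column 2 now contains 1, so (1,2) = 2.
Column 3 already has 2; hence (1,3) = 1.
Row 3 now contains 3, so (3,2) = 4.
2 is placed in row 4, so (4,2) = 3.
The full grid is 3 2 1 4 / 2 1 4 3 / 1 4 3 2 / 4 3 2 1.

4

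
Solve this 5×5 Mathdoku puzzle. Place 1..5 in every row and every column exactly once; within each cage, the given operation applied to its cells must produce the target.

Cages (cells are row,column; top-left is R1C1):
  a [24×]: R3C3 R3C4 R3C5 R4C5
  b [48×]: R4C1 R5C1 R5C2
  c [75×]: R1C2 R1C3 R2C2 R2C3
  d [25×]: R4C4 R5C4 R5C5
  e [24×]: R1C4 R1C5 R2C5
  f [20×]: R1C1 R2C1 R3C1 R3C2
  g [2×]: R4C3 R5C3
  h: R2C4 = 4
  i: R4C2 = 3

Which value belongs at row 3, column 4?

Cage h is a single given cell, which forces R2C4 = 4.
Cage b has product 48, so R4C1 = 4.
I is a freebie; hence R4C2 = 3.
Cage d needs product 25, so R4C4 = 5.
Cage b needs product 48, leaving R5C1 = 3.
Cage b needs product 48; hence R5C2 = 4.
The 3 cells of cage d must have product 25, which forces R5C4 = 1.
Cage d has product 25, which forces R5C5 = 5.
The 3 cells of cage e must have product 24; hence R1C5 = 4.
Cage f has product 20, so R3C2 = 2.
Row 3 now contains 2, leaving R3C4 = 3.
3 is placed in row 3, so R3C5 = 1.
Cage g's pair has product 2; hence R4C3 = 1.
Column 5 now contains 1, so R4C5 = 2.
Row 5 already has 1, leaving R5C3 = 2.
3 is placed in column 4, leaving R1C4 = 2.
Column 5 already has 2, so R2C5 = 3.
Row 3 already has 1, leaving R3C1 = 5.
Row 3 already has 1; hence R3C3 = 4.
2 is placed in row 1; hence R1C1 = 1.
Cage c needs product 75; hence R1C2 = 5.
Cage c needs product 75; hence R1C3 = 3.
The 4 cells of cage f must have product 20, leaving R2C1 = 2.
Cage c needs product 75; hence R2C2 = 1.
Row 2 now contains 3; hence R2C3 = 5.
Completed grid: 1 5 3 2 4 / 2 1 5 4 3 / 5 2 4 3 1 / 4 3 1 5 2 / 3 4 2 1 5.

3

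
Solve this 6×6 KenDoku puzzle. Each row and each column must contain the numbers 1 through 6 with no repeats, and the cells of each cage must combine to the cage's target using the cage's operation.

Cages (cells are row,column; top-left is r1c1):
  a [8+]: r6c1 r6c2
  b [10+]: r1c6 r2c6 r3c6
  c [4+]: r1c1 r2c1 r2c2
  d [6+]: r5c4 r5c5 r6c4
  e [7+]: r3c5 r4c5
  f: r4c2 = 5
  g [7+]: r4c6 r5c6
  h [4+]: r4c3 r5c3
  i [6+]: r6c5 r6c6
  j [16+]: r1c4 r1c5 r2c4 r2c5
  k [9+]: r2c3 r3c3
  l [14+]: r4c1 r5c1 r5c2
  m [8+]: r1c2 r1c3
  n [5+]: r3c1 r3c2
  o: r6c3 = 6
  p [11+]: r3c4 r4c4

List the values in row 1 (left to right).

The 3 cells of cage c must have sum 4, which forces r1c1 = 1.
Cage c needs sum 4, which forces r2c1 = 2.
Cage c needs sum 4; hence r2c2 = 1.
F is a freebie; hence r4c2 = 5.
5 is placed in row 4, leaving r4c4 = 6.
O is a freebie; hence r6c3 = 6.
Cage n's pair has sum 5; hence r3c1 = 3.
Cage n's pair has sum 5; hence r3c2 = 2.
6 is placed in column 4, leaving r3c4 = 5.
5 is placed in row 3; hence r3c6 = 1.
3 is placed in column 1, leaving r4c1 = 4.
Cage a needs two cells with sum 8, leaving r6c1 = 5.
Cage a needs two cells with sum 8; hence r6c2 = 3.
3 is placed in column 2, which forces r1c2 = 6.
The two cells of cage m must have sum 8; hence r1c3 = 2.
Cage k needs two cells with sum 9, leaving r2c3 = 5.
5 is placed in row 3; hence r3c3 = 4.
Row 3 already has 4, leaving r3c5 = 6.
Column 1 now contains 5, which forces r5c1 = 6.
Cage l has sum 14, so r5c2 = 4.
Row 5 now contains 4, so r5c6 = 5.
The 4 cells of cage j must have sum 16, leaving r1c4 = 4.
The 4 cells of cage j must have sum 16; hence r1c5 = 5.
The 3 cells of cage b must have sum 10, leaving r1c6 = 3.
The 4 cells of cage j must have sum 16, so r2c4 = 3.
Cage j needs sum 16, which forces r2c5 = 4.
The 3 cells of cage b must have sum 10, leaving r2c6 = 6.
Cage e's pair has sum 7, which forces r4c5 = 1.
Cage g's pair has sum 7, so r4c6 = 2.
Column 5 now contains 4, so r6c5 = 2.
2 is placed in column 6, so r6c6 = 4.
1 is placed in row 4, leaving r4c3 = 3.
The two cells of cage h must have sum 4; hence r5c3 = 1.
Cage d needs sum 6, leaving r5c4 = 2.
Column 5 already has 2, which forces r5c5 = 3.
2 is placed in row 6, leaving r6c4 = 1.
Filled in: 1 6 2 4 5 3 / 2 1 5 3 4 6 / 3 2 4 5 6 1 / 4 5 3 6 1 2 / 6 4 1 2 3 5 / 5 3 6 1 2 4.

1 6 2 4 5 3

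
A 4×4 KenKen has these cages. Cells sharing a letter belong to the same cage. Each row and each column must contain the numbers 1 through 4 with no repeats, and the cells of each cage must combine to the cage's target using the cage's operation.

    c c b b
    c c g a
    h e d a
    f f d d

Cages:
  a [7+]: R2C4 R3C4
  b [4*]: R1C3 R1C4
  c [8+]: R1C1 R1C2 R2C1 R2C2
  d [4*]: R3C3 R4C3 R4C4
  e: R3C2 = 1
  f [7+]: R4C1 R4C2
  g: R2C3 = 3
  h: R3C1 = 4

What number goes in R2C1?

Cage g is given, so R2C3 = 3.
Row 2 already has 3, leaving R2C4 = 4.
Cage h is given, so R3C1 = 4.
E is a freebie, which forces R3C2 = 1.
Row 3 already has 1, leaving R3C3 = 2.
Column 4 now contains 4, so R3C4 = 3.
4 is placed in column 1; hence R4C1 = 3.
3 is placed in row 4, so R4C2 = 4.
Row 4 now contains 4, so R4C3 = 1.
Row 4 already has 1, leaving R4C4 = 2.
Cage c has sum 8, which forces R1C1 = 2.
Cage c has sum 8; hence R1C2 = 3.
Column 3 now contains 1, so R1C3 = 4.
Column 4 now contains 4, leaving R1C4 = 1.
Cage c needs sum 8, which forces R2C1 = 1.
Column 2 already has 1; hence R2C2 = 2.
The full grid is 2 3 4 1 / 1 2 3 4 / 4 1 2 3 / 3 4 1 2.

1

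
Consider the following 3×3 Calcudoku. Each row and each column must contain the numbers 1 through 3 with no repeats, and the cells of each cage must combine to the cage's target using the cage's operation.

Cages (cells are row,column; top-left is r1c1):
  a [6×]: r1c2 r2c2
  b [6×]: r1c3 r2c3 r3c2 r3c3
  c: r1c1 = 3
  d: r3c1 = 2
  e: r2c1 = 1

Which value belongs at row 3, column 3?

3

Cage c is given; hence r1c1 = 3.
Row 1 already has 3, which forces r1c2 = 2.
2 is placed in row 1; hence r1c3 = 1.
Cage e is given, which forces r2c1 = 1.
Column 2 already has 2, which forces r2c2 = 3.
Row 2 now contains 3; hence r2c3 = 2.
Cage d is a single given cell, leaving r3c1 = 2.
The 4 cells of cage b must have product 6, leaving r3c2 = 1.
Column 3 now contains 2, leaving r3c3 = 3.
Completed grid: 3 2 1 / 1 3 2 / 2 1 3.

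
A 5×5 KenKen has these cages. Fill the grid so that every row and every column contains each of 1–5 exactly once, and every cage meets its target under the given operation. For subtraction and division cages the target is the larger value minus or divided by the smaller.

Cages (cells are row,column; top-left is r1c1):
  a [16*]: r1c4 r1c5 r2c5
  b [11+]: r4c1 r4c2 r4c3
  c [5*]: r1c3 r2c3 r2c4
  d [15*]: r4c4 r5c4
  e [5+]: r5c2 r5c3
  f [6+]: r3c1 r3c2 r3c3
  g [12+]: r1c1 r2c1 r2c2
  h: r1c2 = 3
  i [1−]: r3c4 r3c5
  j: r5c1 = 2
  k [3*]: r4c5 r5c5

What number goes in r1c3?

Cage h is given; hence r1c2 = 3.
Cage c has product 5; hence r1c3 = 1.
Row 1 now contains 1; hence r1c5 = 4.
Cage c has product 5; hence r2c3 = 5.
Cage c needs product 5, which forces r2c4 = 1.
Column 5 now contains 4, so r2c5 = 2.
Cage j is given; hence r5c1 = 2.
4 is placed in row 1, so r1c1 = 5.
4 is placed in row 1, which forces r1c4 = 2.
Cage g has sum 12; hence r2c1 = 3.
Row 2 already has 5, leaving r2c2 = 4.
Column 1 already has 3; hence r3c1 = 1.
1 is placed in row 3; hence r3c2 = 2.
2 is placed in row 3; hence r3c3 = 3.
2 is placed in column 4; hence r3c4 = 4.
Row 3 now contains 3, so r3c5 = 5.
5 is placed in column 1, so r4c1 = 4.
Column 2 now contains 2, leaving r4c2 = 5.
Row 4 now contains 4; hence r4c3 = 2.
Row 4 now contains 5; hence r4c4 = 3.
Row 4 already has 3; hence r4c5 = 1.
The two cells of cage e must have sum 5, so r5c2 = 1.
Cage e's pair has sum 5, which forces r5c3 = 4.
Column 4 already has 3, leaving r5c4 = 5.
Column 5 now contains 1, leaving r5c5 = 3.
Filled in: 5 3 1 2 4 / 3 4 5 1 2 / 1 2 3 4 5 / 4 5 2 3 1 / 2 1 4 5 3.

1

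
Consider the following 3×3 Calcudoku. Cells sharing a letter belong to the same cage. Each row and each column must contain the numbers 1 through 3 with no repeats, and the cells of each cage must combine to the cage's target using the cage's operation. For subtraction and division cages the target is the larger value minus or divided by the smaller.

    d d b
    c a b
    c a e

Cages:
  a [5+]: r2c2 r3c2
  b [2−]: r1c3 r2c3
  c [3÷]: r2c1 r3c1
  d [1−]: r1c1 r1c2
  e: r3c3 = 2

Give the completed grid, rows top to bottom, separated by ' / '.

2 1 3 / 3 2 1 / 1 3 2

E is a freebie, which forces r3c3 = 2.
Cage a needs two cells with sum 5, which forces r2c2 = 2.
Row 3 already has 2, so r3c2 = 3.
The two cells of cage d must have difference 1, which forces r1c1 = 2.
Column 2 now contains 3; hence r1c2 = 1.
Row 1 already has 1, which forces r1c3 = 3.
Cage c's pair has quotient 3, leaving r2c1 = 3.
Column 3 already has 3, which forces r2c3 = 1.
Row 3 already has 3, which forces r3c1 = 1.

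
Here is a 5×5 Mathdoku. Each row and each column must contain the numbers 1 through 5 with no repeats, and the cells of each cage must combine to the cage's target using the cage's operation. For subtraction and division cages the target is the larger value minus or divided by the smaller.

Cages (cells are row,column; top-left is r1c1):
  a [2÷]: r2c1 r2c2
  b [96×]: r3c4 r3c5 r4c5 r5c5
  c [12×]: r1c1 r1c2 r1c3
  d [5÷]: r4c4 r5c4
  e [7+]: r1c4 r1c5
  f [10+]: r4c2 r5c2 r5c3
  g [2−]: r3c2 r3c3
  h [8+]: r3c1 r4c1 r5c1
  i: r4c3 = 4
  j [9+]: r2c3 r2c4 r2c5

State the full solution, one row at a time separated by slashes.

3 4 1 2 5 / 4 2 5 3 1 / 5 1 3 4 2 / 2 5 4 1 3 / 1 3 2 5 4

Cage b needs product 96, so r3c4 = 4.
Cage i is a single given cell, which forces r4c3 = 4.
Cage b needs product 96, which forces r5c5 = 4.
The only place for 3 in column 1 is r1c1.
Cage c has product 12, so r1c2 = 4.
Row 1 now contains 3, which forces r1c3 = 1.
Row 2 needs a 4, and only r2c1 is open for it.
Cage a's pair has quotient 2; hence r2c2 = 2.
Cage f has sum 10, so r5c3 = 2.
The only place for 3 in row 5 is r5c2.
The two cells of cage g must have difference 2, which forces r3c3 = 3.
Row 3 already has 3, so r3c5 = 2.
Column 2 now contains 3, which forces r4c2 = 5.
5 is placed in row 4, which forces r4c4 = 1.
2 is placed in column 5, which forces r4c5 = 3.
1 is placed in column 4, leaving r5c4 = 5.
5 is placed in column 4, which forces r1c4 = 2.
2 is placed in column 5, leaving r1c5 = 5.
3 is placed in column 3, which forces r2c3 = 5.
5 is placed in column 4, so r2c4 = 3.
The 3 cells of cage j must have sum 9, leaving r2c5 = 1.
Cage h has sum 8, so r3c1 = 5.
Column 2 now contains 5, so r3c2 = 1.
1 is placed in row 4, which forces r4c1 = 2.
Row 5 now contains 5, which forces r5c1 = 1.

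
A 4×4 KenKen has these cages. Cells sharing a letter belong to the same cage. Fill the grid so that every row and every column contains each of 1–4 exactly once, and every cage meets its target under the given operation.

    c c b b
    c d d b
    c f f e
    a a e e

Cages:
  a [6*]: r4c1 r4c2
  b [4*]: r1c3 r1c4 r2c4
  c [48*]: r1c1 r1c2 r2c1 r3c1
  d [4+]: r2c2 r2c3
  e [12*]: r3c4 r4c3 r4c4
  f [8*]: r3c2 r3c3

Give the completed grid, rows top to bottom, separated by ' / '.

3 4 2 1 / 4 1 3 2 / 1 2 4 3 / 2 3 1 4

The only place for 3 in row 1 is r1c1.
3 is placed in column 1, leaving r4c1 = 2.
Cage a needs two cells with product 6; hence r4c2 = 3.
Cage c has product 48, which forces r1c2 = 4.
4 is placed in row 1, which forces r1c4 = 1.
Column 2 now contains 3; hence r2c2 = 1.
Cage d needs two cells with sum 4, leaving r2c3 = 3.
1 is placed in column 4, leaving r2c4 = 2.
4 is placed in column 2, so r3c2 = 2.
Row 3 already has 2; hence r3c3 = 4.
Cage e needs product 12, leaving r3c4 = 3.
Column 3 already has 4; hence r4c3 = 1.
1 is placed in column 4, leaving r4c4 = 4.
Row 1 now contains 1, leaving r1c3 = 2.
1 is placed in row 2, so r2c1 = 4.
Row 3 already has 4, so r3c1 = 1.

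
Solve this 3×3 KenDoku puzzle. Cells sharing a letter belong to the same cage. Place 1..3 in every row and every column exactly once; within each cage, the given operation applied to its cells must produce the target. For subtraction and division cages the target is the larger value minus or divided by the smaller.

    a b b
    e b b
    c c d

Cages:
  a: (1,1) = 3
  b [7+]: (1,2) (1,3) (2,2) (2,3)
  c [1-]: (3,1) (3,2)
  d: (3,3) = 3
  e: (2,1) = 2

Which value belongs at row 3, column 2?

2

Cage a is given; hence (1,1) = 3.
Cage e is a single given cell, which forces (2,1) = 2.
2 is placed in column 1, so (3,1) = 1.
Cage d is given, which forces (3,3) = 3.
Cage b needs sum 7; hence (1,2) = 1.
Cage b needs sum 7, which forces (1,3) = 2.
The 4 cells of cage b must have sum 7, leaving (2,2) = 3.
Column 3 already has 3, so (2,3) = 1.
3 is placed in row 3, leaving (3,2) = 2.
The full grid is 3 1 2 / 2 3 1 / 1 2 3.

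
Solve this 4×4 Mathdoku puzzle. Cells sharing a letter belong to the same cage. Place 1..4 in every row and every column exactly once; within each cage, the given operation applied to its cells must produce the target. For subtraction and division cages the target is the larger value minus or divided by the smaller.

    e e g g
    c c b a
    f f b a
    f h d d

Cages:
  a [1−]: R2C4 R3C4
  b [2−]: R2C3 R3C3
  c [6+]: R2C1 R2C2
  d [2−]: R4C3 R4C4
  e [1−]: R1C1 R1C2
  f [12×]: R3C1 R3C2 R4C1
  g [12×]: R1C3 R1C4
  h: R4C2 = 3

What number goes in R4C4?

Cage h is a single given cell, so R4C2 = 3.
The 3 cells of cage f must have product 12, leaving R3C1 = 3.
The only place for 1 in row 2 is R2C4.
The two cells of cage a must have difference 1, leaving R3C4 = 2.
2 is placed in column 4, leaving R4C4 = 4.
Cage g needs two cells with product 12, which forces R1C3 = 4.
Column 4 now contains 4, which forces R1C4 = 3.
The 3 cells of cage f must have product 12; hence R3C2 = 4.
Column 3 now contains 4, leaving R3C3 = 1.
Cage f has product 12, which forces R4C1 = 1.
4 is placed in row 4, which forces R4C3 = 2.
Column 1 already has 1; hence R1C1 = 2.
The two cells of cage e must have difference 1, leaving R1C2 = 1.
Cage c needs two cells with sum 6, leaving R2C1 = 4.
Column 2 already has 4; hence R2C2 = 2.
Column 3 already has 2, so R2C3 = 3.
The full grid is 2 1 4 3 / 4 2 3 1 / 3 4 1 2 / 1 3 2 4.

4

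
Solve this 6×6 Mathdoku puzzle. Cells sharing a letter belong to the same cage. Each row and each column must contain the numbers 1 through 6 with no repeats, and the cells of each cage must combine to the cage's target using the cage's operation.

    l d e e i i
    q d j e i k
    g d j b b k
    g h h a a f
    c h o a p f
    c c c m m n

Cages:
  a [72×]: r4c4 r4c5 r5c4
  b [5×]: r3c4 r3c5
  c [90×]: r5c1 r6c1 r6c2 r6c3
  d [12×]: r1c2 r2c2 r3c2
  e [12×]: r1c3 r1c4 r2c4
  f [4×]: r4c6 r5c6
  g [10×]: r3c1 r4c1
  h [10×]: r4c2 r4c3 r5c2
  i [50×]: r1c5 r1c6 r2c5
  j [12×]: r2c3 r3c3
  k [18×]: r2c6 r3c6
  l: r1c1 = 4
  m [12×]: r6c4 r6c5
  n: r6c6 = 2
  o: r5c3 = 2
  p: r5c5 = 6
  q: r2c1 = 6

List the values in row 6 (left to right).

1 6 5 3 4 2

Cage l is a single given cell; hence r1c1 = 4.
Cage i needs product 50; hence r1c5 = 2.
Cage i needs product 50, which forces r1c6 = 5.
Q is a freebie, so r2c1 = 6.
Cage i needs product 50, which forces r2c5 = 5.
Row 2 now contains 6, leaving r2c6 = 3.
Column 5 now contains 5, so r3c5 = 1.
Column 6 now contains 3, which forces r3c6 = 6.
O is a freebie; hence r5c3 = 2.
Cage p is a single given cell, leaving r5c5 = 6.
N is a freebie, so r6c6 = 2.
Column 3 already has 2, which forces r2c3 = 4.
4 is placed in row 2, so r2c4 = 2.
The two cells of cage j must have product 12, which forces r3c3 = 3.
Row 3 already has 1; hence r3c4 = 5.
The 3 cells of cage h must have product 10; hence r4c2 = 2.
The 3 cells of cage a must have product 72; hence r4c4 = 6.
Cage d needs product 12; hence r1c2 = 3.
Cage e has product 12, which forces r1c3 = 6.
The 3 cells of cage e must have product 12, leaving r1c4 = 1.
4 is placed in row 2, leaving r2c2 = 1.
Row 3 already has 5, which forces r3c1 = 2.
2 is placed in column 2; hence r3c2 = 4.
Row 4 already has 2; hence r4c1 = 5.
Row 4 now contains 5; hence r4c3 = 1.
1 is placed in row 4, leaving r4c6 = 4.
1 is placed in column 2; hence r5c2 = 5.
4 is placed in column 6, leaving r5c6 = 1.
5 is placed in column 2, so r6c2 = 6.
1 is placed in column 3; hence r6c3 = 5.
Row 4 already has 4, so r4c5 = 3.
1 is placed in row 5; hence r5c1 = 3.
Cage a has product 72, so r5c4 = 4.
The 4 cells of cage c must have product 90, which forces r6c1 = 1.
4 is placed in column 4; hence r6c4 = 3.
Column 5 now contains 3, so r6c5 = 4.
Filled in: 4 3 6 1 2 5 / 6 1 4 2 5 3 / 2 4 3 5 1 6 / 5 2 1 6 3 4 / 3 5 2 4 6 1 / 1 6 5 3 4 2.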